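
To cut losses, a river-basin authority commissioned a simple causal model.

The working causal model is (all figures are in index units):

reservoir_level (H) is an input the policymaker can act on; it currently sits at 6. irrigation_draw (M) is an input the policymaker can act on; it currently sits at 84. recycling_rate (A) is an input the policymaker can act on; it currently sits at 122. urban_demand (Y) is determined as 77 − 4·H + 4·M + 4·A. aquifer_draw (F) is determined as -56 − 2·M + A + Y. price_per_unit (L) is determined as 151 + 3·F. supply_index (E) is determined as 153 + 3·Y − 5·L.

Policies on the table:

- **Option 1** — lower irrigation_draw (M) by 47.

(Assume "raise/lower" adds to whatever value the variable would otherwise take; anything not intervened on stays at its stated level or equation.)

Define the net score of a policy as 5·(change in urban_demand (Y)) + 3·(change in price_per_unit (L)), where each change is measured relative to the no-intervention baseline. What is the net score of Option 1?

Baseline:
  H = 6
  M = 84
  A = 122
  Y = 77 − 4·6 + 4·84 + 4·122 = 877
  F = -56 − 2·84 + 122 + 877 = 775
  L = 151 + 3·775 = 2476
Option 1 (M − 47):
  H = 6
  M = 84 − 47 = 37
  A = 122
  Y = 77 − 4·6 + 4·37 + 4·122 = 689
  F = -56 − 2·37 + 122 + 689 = 681
  L = 151 + 3·681 = 2194
ΔY = 689 − 877 = -188; ΔL = 2194 − 2476 = -282
Score = 5·(-188) + 3·(-282) = -1786

-1786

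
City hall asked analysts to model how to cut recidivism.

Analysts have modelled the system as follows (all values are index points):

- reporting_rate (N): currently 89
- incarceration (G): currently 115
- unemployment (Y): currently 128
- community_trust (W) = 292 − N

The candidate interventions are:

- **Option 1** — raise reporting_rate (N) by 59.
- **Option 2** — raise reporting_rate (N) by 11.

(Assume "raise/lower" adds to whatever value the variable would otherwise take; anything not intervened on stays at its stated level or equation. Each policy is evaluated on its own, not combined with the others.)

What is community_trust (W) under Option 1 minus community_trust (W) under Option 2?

Option 1 (N + 59):
  N = 89 + 59 = 148
  W = 292 − 148 = 144
Option 2 (N + 11):
  N = 89 + 11 = 100
  W = 292 − 100 = 192
W: 144 − 192 = -48

-48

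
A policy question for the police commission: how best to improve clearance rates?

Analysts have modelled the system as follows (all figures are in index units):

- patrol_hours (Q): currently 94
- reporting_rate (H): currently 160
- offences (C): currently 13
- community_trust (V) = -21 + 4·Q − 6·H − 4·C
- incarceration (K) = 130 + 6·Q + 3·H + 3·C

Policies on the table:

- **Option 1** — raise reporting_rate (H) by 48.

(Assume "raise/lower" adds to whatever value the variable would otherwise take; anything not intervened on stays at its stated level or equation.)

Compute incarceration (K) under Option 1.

1357

Option 1 (H + 48):
  Q = 94
  H = 160 + 48 = 208
  C = 13
  K = 130 + 6·94 + 3·208 + 3·13 = 1357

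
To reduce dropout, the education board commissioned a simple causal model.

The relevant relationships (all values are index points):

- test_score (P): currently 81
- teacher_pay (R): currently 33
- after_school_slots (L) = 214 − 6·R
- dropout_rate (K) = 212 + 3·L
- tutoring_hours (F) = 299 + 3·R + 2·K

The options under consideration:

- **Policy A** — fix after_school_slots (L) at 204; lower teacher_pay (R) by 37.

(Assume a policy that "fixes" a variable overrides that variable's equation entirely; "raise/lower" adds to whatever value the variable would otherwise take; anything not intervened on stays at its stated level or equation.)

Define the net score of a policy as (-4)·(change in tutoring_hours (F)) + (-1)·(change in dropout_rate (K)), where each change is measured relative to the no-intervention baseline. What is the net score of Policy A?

Baseline:
  R = 33
  L = 214 − 6·33 = 16
  K = 212 + 3·16 = 260
  F = 299 + 3·33 + 2·260 = 918
Policy A (L := 204, R − 37):
  R = 33 − 37 = -4
  L = 204
  K = 212 + 3·204 = 824
  F = 299 + 3·(-4) + 2·824 = 1935
ΔF = 1935 − 918 = 1017; ΔK = 824 − 260 = 564
Score = (-4)·1017 + (-1)·564 = -4632

-4632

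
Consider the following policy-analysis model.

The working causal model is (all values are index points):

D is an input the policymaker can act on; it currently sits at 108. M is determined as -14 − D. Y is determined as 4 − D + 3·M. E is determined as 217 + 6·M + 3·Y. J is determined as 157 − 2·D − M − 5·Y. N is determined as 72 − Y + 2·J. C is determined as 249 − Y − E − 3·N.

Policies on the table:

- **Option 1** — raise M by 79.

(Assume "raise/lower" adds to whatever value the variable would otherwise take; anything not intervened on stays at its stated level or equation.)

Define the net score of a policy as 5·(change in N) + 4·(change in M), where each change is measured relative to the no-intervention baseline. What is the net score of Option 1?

-13509

Baseline:
  D = 108
  M = -14 − 108 = -122
  Y = 4 − 108 + 3·(-122) = -470
  J = 157 − 2·108 − (-122) − 5·(-470) = 2413
  N = 72 − (-470) + 2·2413 = 5368
Option 1 (M + 79):
  D = 108
  M = -14 − 108 (+79 from intervention) = -43
  Y = 4 − 108 + 3·(-43) = -233
  J = 157 − 2·108 − (-43) − 5·(-233) = 1149
  N = 72 − (-233) + 2·1149 = 2603
ΔN = 2603 − 5368 = -2765; ΔM = -43 − (-122) = 79
Score = 5·(-2765) + 4·79 = -13509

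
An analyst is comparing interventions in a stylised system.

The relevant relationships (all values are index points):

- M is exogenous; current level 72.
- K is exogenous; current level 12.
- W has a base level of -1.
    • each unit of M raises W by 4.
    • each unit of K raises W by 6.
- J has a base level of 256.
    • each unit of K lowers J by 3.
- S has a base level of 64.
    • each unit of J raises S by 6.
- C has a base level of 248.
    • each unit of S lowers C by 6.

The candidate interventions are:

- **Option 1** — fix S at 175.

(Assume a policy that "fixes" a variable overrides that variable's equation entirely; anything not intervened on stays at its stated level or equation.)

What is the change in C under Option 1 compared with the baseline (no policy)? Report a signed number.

7254

Baseline:
  K = 12
  J = 256 − 3·12 = 220
  S = 64 + 6·220 = 1384
  C = 248 − 6·1384 = -8056
Option 1 (S := 175):
  K = 12
  J = 256 − 3·12 = 220
  S = 175
  C = 248 − 6·175 = -802
Change in C: -802 − (-8056) = 7254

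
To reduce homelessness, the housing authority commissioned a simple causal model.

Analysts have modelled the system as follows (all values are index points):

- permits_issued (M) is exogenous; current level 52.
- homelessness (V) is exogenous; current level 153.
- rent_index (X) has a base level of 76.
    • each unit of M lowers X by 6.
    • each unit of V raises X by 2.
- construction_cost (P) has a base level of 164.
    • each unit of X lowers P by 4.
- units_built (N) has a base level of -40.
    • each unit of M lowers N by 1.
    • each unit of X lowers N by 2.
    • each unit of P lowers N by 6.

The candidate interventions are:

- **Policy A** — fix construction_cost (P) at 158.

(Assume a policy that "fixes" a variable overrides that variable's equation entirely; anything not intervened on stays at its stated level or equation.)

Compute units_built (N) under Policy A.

-1180

Policy A (P := 158):
  M = 52
  V = 153
  X = 76 − 6·52 + 2·153 = 70
  P = 158
  N = -40 − 52 − 2·70 − 6·158 = -1180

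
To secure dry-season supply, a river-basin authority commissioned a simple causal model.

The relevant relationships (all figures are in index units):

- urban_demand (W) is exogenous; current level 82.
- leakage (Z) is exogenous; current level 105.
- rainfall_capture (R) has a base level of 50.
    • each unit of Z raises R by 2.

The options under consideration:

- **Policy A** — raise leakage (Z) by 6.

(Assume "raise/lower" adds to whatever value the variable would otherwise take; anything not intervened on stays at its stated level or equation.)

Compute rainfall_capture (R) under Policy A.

Policy A (Z + 6):
  Z = 105 + 6 = 111
  R = 50 + 2·111 = 272

272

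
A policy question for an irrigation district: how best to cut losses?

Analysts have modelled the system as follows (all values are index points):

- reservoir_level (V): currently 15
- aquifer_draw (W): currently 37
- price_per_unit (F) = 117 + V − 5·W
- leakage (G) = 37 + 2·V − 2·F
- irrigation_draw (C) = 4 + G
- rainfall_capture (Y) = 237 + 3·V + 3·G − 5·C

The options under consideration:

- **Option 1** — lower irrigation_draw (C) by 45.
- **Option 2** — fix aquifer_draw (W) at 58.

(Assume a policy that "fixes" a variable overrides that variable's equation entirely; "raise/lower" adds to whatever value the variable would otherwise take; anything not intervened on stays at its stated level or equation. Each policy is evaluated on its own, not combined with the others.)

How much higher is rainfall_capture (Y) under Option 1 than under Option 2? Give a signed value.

645

Option 1 (C − 45):
  V = 15
  W = 37
  F = 117 + 15 − 5·37 = -53
  G = 37 + 2·15 − 2·(-53) = 173
  C = 4 + 173 (−45 from intervention) = 132
  Y = 237 + 3·15 + 3·173 − 5·132 = 141
Option 2 (W := 58):
  V = 15
  W = 58
  F = 117 + 15 − 5·58 = -158
  G = 37 + 2·15 − 2·(-158) = 383
  C = 4 + 383 = 387
  Y = 237 + 3·15 + 3·383 − 5·387 = -504
Y: 141 − (-504) = 645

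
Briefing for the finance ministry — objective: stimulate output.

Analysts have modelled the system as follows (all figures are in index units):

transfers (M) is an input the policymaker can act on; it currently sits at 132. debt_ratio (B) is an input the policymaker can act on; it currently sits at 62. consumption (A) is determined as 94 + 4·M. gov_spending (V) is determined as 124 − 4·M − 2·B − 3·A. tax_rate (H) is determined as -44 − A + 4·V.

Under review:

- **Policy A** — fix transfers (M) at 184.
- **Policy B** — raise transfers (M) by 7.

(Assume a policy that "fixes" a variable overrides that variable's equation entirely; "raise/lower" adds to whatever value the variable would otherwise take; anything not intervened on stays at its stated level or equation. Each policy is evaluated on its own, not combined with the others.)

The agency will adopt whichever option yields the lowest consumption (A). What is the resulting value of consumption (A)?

650

Policy A (M := 184):
  M = 184
  A = 94 + 4·184 = 830
Policy B (M + 7):
  M = 132 + 7 = 139
  A = 94 + 4·139 = 650
Comparing — Policy A: A=830, Policy B: A=650. Lowest is 650 (Policy B).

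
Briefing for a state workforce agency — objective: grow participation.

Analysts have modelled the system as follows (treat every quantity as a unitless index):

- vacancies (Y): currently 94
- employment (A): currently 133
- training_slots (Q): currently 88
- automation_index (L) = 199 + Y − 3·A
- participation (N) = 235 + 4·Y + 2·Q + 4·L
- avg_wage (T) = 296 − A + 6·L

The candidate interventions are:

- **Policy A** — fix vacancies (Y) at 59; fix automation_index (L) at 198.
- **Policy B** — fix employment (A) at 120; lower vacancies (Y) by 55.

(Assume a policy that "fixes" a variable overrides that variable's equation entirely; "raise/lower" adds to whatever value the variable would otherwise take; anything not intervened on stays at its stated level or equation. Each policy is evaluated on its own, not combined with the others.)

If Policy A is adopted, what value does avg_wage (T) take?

Policy A (Y := 59, L := 198):
  Y = 59
  A = 133
  L = 198
  T = 296 − 133 + 6·198 = 1351

1351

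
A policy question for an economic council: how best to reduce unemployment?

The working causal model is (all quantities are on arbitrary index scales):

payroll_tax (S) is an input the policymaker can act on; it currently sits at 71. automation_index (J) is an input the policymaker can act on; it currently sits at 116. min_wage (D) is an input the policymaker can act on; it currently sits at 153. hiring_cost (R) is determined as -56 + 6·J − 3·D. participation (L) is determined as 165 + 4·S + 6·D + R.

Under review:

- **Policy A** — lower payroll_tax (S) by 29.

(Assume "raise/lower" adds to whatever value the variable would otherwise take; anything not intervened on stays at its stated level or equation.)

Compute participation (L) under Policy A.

1432

Policy A (S − 29):
  S = 71 − 29 = 42
  J = 116
  D = 153
  R = -56 + 6·116 − 3·153 = 181
  L = 165 + 4·42 + 6·153 + 181 = 1432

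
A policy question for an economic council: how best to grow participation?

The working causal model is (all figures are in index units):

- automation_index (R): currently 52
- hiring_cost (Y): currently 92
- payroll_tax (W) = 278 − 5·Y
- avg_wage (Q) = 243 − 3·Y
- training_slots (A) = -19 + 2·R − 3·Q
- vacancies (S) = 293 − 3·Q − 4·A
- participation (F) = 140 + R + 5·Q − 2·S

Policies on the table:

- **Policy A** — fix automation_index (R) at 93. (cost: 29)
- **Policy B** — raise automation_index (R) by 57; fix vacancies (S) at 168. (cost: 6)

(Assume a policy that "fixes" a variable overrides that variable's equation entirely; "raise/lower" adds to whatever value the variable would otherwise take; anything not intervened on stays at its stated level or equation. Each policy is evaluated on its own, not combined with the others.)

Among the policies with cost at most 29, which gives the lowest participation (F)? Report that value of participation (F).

Policy A (R := 93):
  R = 93
  Y = 92
  Q = 243 − 3·92 = -33
  A = -19 + 2·93 − 3·(-33) = 266
  S = 293 − 3·(-33) − 4·266 = -672
  F = 140 + 93 + 5·(-33) − 2·(-672) = 1412
Policy B (R + 57, S := 168):
  R = 52 + 57 = 109
  Y = 92
  Q = 243 − 3·92 = -33
  A = -19 + 2·109 − 3·(-33) = 298
  S = 168
  F = 140 + 109 + 5·(-33) − 2·168 = -252
Comparing — Policy A: F=1412, Policy B: F=-252. Lowest is -252 (Policy B).

-252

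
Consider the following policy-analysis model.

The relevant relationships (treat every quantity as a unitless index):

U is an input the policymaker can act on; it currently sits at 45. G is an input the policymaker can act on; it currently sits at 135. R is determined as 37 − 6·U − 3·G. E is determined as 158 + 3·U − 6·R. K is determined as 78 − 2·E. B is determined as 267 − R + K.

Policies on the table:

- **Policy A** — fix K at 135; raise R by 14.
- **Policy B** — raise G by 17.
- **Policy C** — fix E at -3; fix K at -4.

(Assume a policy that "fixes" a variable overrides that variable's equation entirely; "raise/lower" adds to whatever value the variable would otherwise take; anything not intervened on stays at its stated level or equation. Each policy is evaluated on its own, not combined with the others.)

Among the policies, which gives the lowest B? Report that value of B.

Policy A (K := 135, R + 14):
  U = 45
  G = 135
  R = 37 − 6·45 − 3·135 (+14 from intervention) = -624
  E = 158 + 3·45 − 6·(-624) = 4037
  K = 135
  B = 267 − (-624) + 135 = 1026
Policy B (G + 17):
  U = 45
  G = 135 + 17 = 152
  R = 37 − 6·45 − 3·152 = -689
  E = 158 + 3·45 − 6·(-689) = 4427
  K = 78 − 2·4427 = -8776
  B = 267 − (-689) + (-8776) = -7820
Policy C (E := -3, K := -4):
  U = 45
  G = 135
  R = 37 − 6·45 − 3·135 = -638
  E = -3
  K = -4
  B = 267 − (-638) + (-4) = 901
Comparing — Policy A: B=1026, Policy B: B=-7820, Policy C: B=901. Lowest is -7820 (Policy B).

-7820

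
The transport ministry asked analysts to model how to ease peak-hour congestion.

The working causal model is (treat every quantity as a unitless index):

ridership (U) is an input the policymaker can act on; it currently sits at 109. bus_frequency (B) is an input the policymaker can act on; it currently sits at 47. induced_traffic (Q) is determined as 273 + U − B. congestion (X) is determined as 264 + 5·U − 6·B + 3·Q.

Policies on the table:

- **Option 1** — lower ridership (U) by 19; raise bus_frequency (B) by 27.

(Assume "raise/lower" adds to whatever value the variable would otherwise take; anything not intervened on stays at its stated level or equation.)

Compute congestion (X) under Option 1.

1137

Option 1 (U − 19, B + 27):
  U = 109 − 19 = 90
  B = 47 + 27 = 74
  Q = 273 + 90 − 74 = 289
  X = 264 + 5·90 − 6·74 + 3·289 = 1137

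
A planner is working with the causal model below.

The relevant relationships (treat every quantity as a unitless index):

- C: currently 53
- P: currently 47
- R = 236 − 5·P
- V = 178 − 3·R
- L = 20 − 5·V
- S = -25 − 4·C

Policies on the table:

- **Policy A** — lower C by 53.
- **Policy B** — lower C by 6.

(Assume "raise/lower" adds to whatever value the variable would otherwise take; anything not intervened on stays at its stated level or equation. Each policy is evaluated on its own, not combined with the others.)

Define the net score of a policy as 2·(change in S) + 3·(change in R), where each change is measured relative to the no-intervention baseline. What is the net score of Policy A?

424

Baseline:
  C = 53
  P = 47
  R = 236 − 5·47 = 1
  S = -25 − 4·53 = -237
Policy A (C − 53):
  C = 53 − 53 = 0
  P = 47
  R = 236 − 5·47 = 1
  S = -25 − 4·0 = -25
ΔS = -25 − (-237) = 212; ΔR = 1 − 1 = 0
Score = 2·212 + 3·0 = 424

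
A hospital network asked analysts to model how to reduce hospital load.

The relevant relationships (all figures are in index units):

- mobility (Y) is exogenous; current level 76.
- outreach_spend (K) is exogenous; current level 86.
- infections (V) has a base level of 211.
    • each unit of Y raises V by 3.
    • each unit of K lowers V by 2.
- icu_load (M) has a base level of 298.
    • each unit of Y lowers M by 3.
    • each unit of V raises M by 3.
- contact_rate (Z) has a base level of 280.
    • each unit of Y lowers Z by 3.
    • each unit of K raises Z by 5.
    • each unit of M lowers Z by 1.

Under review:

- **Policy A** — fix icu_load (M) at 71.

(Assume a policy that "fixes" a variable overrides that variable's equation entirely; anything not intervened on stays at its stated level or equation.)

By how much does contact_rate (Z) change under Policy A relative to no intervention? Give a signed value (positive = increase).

Baseline:
  Y = 76
  K = 86
  V = 211 + 3·76 − 2·86 = 267
  M = 298 − 3·76 + 3·267 = 871
  Z = 280 − 3·76 + 5·86 − 871 = -389
Policy A (M := 71):
  Y = 76
  K = 86
  V = 211 + 3·76 − 2·86 = 267
  M = 71
  Z = 280 − 3·76 + 5·86 − 71 = 411
Change in Z: 411 − (-389) = 800

800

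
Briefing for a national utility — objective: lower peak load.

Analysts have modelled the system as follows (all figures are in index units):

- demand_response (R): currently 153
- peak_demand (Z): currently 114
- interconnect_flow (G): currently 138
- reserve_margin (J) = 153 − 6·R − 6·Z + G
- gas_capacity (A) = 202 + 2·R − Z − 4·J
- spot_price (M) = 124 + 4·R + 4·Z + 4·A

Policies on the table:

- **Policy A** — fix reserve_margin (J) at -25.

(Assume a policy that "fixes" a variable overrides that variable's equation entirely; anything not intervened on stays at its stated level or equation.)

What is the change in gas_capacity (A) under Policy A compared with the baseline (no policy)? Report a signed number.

Baseline:
  R = 153
  Z = 114
  G = 138
  J = 153 − 6·153 − 6·114 + 138 = -1311
  A = 202 + 2·153 − 114 − 4·(-1311) = 5638
Policy A (J := -25):
  R = 153
  Z = 114
  G = 138
  J = -25
  A = 202 + 2·153 − 114 − 4·(-25) = 494
Change in A: 494 − 5638 = -5144

-5144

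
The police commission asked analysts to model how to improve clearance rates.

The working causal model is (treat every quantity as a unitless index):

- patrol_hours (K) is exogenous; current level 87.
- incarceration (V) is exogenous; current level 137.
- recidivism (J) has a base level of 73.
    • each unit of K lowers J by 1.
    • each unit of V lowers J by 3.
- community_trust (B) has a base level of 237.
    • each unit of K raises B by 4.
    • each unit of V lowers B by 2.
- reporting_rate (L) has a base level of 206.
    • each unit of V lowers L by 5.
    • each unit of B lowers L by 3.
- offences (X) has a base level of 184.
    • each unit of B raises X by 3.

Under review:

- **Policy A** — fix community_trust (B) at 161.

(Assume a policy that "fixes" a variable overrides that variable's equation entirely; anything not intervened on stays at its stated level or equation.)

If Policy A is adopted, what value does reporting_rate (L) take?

-962

Policy A (B := 161):
  K = 87
  V = 137
  B = 161
  L = 206 − 5·137 − 3·161 = -962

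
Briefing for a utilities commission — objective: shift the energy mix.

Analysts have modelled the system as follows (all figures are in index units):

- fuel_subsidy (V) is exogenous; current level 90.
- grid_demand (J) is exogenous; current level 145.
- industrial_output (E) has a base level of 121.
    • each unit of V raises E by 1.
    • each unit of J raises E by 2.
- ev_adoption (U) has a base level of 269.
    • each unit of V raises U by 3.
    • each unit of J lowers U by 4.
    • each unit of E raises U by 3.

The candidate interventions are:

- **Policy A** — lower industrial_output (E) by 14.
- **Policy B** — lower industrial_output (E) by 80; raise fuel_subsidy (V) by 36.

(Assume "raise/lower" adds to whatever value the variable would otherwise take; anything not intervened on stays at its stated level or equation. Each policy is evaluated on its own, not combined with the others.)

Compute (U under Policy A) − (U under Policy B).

-18

Policy A (E − 14):
  V = 90
  J = 145
  E = 121 + 90 + 2·145 (−14 from intervention) = 487
  U = 269 + 3·90 − 4·145 + 3·487 = 1420
Policy B (E − 80, V + 36):
  V = 90 + 36 = 126
  J = 145
  E = 121 + 126 + 2·145 (−80 from intervention) = 457
  U = 269 + 3·126 − 4·145 + 3·457 = 1438
U: 1420 − 1438 = -18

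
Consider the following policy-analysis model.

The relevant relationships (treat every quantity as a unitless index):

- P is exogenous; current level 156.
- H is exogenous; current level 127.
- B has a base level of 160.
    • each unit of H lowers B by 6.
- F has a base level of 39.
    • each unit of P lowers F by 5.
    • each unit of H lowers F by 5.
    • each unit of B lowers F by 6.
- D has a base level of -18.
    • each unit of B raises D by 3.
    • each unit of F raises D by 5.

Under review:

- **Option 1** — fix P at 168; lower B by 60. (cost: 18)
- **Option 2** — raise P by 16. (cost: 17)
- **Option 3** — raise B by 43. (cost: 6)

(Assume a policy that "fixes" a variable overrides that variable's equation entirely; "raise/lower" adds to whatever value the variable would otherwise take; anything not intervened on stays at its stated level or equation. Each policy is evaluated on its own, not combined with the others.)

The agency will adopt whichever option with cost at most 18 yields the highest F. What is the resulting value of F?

Option 1 (P := 168, B − 60):
  P = 168
  H = 127
  B = 160 − 6·127 (−60 from intervention) = -662
  F = 39 − 5·168 − 5·127 − 6·(-662) = 2536
Option 2 (P + 16):
  P = 156 + 16 = 172
  H = 127
  B = 160 − 6·127 = -602
  F = 39 − 5·172 − 5·127 − 6·(-602) = 2156
Option 3 (B + 43):
  P = 156
  H = 127
  B = 160 − 6·127 (+43 from intervention) = -559
  F = 39 − 5·156 − 5·127 − 6·(-559) = 1978
Comparing — Option 1: F=2536, Option 2: F=2156, Option 3: F=1978. Highest is 2536 (Option 1).

2536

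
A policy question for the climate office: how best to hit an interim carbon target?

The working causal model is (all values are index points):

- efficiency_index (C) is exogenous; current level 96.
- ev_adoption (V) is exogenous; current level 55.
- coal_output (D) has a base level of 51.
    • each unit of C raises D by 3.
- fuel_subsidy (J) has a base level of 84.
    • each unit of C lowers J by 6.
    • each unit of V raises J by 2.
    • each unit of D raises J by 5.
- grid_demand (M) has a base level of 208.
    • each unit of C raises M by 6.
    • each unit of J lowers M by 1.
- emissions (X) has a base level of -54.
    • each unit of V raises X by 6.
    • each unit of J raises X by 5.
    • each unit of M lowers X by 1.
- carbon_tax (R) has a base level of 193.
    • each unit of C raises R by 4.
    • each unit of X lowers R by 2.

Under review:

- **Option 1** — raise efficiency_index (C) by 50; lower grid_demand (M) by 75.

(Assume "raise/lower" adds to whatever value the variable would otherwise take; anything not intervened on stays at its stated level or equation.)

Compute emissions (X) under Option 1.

9845

Option 1 (C + 50, M − 75):
  C = 96 + 50 = 146
  V = 55
  D = 51 + 3·146 = 489
  J = 84 − 6·146 + 2·55 + 5·489 = 1763
  M = 208 + 6·146 − 1763 (−75 from intervention) = -754
  X = -54 + 6·55 + 5·1763 − (-754) = 9845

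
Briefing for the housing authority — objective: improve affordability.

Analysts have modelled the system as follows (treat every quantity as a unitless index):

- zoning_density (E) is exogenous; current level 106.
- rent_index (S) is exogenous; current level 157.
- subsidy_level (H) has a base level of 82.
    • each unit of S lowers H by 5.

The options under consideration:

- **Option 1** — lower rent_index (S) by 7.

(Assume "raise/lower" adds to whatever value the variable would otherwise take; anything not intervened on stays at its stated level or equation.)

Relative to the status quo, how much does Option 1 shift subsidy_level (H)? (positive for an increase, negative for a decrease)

35

Baseline:
  S = 157
  H = 82 − 5·157 = -703
Option 1 (S − 7):
  S = 157 − 7 = 150
  H = 82 − 5·150 = -668
Change in H: -668 − (-703) = 35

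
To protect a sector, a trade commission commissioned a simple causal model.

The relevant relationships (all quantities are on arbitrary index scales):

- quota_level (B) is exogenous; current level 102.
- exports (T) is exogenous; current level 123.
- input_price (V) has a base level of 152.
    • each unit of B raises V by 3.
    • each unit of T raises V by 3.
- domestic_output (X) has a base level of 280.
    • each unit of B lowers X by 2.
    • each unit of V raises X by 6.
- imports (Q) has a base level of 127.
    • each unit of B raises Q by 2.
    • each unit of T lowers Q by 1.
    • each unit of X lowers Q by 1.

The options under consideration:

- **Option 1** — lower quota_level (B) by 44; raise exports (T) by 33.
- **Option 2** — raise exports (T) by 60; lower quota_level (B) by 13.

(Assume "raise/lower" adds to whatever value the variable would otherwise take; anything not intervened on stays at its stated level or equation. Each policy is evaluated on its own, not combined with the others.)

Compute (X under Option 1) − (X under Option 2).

-982

Option 1 (B − 44, T + 33):
  B = 102 − 44 = 58
  T = 123 + 33 = 156
  V = 152 + 3·58 + 3·156 = 794
  X = 280 − 2·58 + 6·794 = 4928
Option 2 (T + 60, B − 13):
  B = 102 − 13 = 89
  T = 123 + 60 = 183
  V = 152 + 3·89 + 3·183 = 968
  X = 280 − 2·89 + 6·968 = 5910
X: 4928 − 5910 = -982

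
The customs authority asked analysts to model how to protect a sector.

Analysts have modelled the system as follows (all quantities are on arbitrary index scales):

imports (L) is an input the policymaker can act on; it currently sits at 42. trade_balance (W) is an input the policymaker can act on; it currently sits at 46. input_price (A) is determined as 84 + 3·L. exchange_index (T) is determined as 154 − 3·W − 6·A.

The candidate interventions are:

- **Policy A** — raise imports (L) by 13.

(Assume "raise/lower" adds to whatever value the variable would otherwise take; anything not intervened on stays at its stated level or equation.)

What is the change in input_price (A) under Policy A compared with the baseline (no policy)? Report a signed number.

Baseline:
  L = 42
  A = 84 + 3·42 = 210
Policy A (L + 13):
  L = 42 + 13 = 55
  A = 84 + 3·55 = 249
Change in A: 249 − 210 = 39

39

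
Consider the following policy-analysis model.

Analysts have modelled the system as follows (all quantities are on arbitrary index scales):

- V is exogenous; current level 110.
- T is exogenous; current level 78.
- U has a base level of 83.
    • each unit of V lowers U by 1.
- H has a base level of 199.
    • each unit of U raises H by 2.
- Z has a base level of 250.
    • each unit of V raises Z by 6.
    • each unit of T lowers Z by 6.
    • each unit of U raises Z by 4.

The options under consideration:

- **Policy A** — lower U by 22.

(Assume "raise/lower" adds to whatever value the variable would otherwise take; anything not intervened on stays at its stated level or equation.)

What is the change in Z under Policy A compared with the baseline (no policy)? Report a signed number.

Baseline:
  V = 110
  T = 78
  U = 83 − 110 = -27
  Z = 250 + 6·110 − 6·78 + 4·(-27) = 334
Policy A (U − 22):
  V = 110
  T = 78
  U = 83 − 110 (−22 from intervention) = -49
  Z = 250 + 6·110 − 6·78 + 4·(-49) = 246
Change in Z: 246 − 334 = -88

-88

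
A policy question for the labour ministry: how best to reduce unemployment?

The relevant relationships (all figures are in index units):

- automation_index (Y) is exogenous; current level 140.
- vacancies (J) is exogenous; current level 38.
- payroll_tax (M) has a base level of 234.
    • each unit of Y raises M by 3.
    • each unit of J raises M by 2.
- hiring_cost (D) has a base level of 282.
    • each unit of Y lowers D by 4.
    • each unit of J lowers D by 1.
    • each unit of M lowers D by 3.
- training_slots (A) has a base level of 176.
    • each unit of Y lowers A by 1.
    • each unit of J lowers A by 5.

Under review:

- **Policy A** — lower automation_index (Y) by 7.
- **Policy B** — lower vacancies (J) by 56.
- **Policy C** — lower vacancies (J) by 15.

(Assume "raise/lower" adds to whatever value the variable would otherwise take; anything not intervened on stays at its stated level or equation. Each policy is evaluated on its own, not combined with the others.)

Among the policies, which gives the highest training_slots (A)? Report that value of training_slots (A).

126

Policy A (Y − 7):
  Y = 140 − 7 = 133
  J = 38
  A = 176 − 133 − 5·38 = -147
Policy B (J − 56):
  Y = 140
  J = 38 − 56 = -18
  A = 176 − 140 − 5·(-18) = 126
Policy C (J − 15):
  Y = 140
  J = 38 − 15 = 23
  A = 176 − 140 − 5·23 = -79
Comparing — Policy A: A=-147, Policy B: A=126, Policy C: A=-79. Highest is 126 (Policy B).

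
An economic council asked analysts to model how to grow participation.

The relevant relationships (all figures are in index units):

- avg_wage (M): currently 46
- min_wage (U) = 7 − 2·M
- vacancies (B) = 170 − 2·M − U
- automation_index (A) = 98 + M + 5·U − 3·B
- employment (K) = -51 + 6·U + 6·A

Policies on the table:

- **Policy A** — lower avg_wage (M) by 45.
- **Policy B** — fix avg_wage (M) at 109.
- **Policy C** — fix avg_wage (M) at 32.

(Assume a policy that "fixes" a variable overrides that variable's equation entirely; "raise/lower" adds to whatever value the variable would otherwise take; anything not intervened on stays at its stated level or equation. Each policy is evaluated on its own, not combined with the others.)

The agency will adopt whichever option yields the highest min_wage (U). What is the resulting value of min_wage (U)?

Policy A (M − 45):
  M = 46 − 45 = 1
  U = 7 − 2·1 = 5
Policy B (M := 109):
  M = 109
  U = 7 − 2·109 = -211
Policy C (M := 32):
  M = 32
  U = 7 − 2·32 = -57
Comparing — Policy A: U=5, Policy B: U=-211, Policy C: U=-57. Highest is 5 (Policy A).

5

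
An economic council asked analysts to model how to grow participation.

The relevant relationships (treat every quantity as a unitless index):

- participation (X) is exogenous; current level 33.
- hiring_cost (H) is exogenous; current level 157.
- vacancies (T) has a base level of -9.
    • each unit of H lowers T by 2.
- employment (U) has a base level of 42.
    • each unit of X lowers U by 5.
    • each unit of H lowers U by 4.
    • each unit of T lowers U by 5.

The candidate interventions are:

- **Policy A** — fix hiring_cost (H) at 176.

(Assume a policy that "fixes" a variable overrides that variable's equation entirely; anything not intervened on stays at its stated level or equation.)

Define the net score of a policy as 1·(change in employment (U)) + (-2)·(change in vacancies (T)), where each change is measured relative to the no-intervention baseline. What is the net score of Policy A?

190

Baseline:
  X = 33
  H = 157
  T = -9 − 2·157 = -323
  U = 42 − 5·33 − 4·157 − 5·(-323) = 864
Policy A (H := 176):
  X = 33
  H = 176
  T = -9 − 2·176 = -361
  U = 42 − 5·33 − 4·176 − 5·(-361) = 978
ΔU = 978 − 864 = 114; ΔT = -361 − (-323) = -38
Score = 1·114 + (-2)·(-38) = 190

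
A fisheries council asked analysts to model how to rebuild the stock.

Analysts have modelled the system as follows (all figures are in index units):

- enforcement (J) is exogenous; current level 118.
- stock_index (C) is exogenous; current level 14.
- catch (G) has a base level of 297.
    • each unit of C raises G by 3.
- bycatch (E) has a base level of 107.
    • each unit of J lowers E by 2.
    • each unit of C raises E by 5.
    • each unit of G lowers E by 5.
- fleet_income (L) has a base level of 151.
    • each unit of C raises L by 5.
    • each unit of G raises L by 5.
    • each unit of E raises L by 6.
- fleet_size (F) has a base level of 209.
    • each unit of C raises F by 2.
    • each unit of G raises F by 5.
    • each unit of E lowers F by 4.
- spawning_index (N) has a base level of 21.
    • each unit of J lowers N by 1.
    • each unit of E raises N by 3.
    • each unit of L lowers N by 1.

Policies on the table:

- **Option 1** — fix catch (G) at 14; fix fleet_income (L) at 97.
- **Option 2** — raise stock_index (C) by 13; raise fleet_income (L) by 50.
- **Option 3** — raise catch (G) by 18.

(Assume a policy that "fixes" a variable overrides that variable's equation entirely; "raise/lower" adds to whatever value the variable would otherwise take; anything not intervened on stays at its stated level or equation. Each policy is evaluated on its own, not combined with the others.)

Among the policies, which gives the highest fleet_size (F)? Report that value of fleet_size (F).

Option 1 (G := 14, L := 97):
  J = 118
  C = 14
  G = 14
  E = 107 − 2·118 + 5·14 − 5·14 = -129
  F = 209 + 2·14 + 5·14 − 4·(-129) = 823
Option 2 (C + 13, L + 50):
  J = 118
  C = 14 + 13 = 27
  G = 297 + 3·27 = 378
  E = 107 − 2·118 + 5·27 − 5·378 = -1884
  F = 209 + 2·27 + 5·378 − 4·(-1884) = 9689
Option 3 (G + 18):
  J = 118
  C = 14
  G = 297 + 3·14 (+18 from intervention) = 357
  E = 107 − 2·118 + 5·14 − 5·357 = -1844
  F = 209 + 2·14 + 5·357 − 4·(-1844) = 9398
Comparing — Option 1: F=823, Option 2: F=9689, Option 3: F=9398. Highest is 9689 (Option 2).

9689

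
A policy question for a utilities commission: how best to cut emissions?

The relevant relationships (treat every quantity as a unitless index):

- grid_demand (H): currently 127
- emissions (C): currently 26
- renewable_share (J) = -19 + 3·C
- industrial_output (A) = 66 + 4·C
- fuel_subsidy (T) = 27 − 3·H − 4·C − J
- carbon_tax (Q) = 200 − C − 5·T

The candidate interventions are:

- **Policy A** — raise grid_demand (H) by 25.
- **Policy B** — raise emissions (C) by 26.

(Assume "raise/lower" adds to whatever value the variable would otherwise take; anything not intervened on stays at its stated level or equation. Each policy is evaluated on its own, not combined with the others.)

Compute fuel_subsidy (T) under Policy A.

Policy A (H + 25):
  H = 127 + 25 = 152
  C = 26
  J = -19 + 3·26 = 59
  T = 27 − 3·152 − 4·26 − 59 = -592

-592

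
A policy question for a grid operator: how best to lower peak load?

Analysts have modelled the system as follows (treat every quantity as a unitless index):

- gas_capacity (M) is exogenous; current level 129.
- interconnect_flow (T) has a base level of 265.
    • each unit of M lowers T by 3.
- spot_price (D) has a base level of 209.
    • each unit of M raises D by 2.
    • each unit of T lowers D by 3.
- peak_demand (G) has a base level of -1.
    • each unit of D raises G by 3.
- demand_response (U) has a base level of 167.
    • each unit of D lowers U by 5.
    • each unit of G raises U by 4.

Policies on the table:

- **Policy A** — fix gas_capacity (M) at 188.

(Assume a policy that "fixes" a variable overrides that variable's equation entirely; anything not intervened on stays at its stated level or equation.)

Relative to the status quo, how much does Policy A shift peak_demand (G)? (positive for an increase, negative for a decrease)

1947

Baseline:
  M = 129
  T = 265 − 3·129 = -122
  D = 209 + 2·129 − 3·(-122) = 833
  G = -1 + 3·833 = 2498
Policy A (M := 188):
  M = 188
  T = 265 − 3·188 = -299
  D = 209 + 2·188 − 3·(-299) = 1482
  G = -1 + 3·1482 = 4445
Change in G: 4445 − 2498 = 1947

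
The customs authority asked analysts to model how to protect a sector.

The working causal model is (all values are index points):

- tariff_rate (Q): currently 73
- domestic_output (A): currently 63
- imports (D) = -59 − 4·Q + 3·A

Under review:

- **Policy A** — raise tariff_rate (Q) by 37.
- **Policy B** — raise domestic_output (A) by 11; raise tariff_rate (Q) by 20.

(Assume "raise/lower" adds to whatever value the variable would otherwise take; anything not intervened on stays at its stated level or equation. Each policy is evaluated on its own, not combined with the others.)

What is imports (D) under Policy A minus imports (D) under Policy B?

Policy A (Q + 37):
  Q = 73 + 37 = 110
  A = 63
  D = -59 − 4·110 + 3·63 = -310
Policy B (A + 11, Q + 20):
  Q = 73 + 20 = 93
  A = 63 + 11 = 74
  D = -59 − 4·93 + 3·74 = -209
D: -310 − (-209) = -101

-101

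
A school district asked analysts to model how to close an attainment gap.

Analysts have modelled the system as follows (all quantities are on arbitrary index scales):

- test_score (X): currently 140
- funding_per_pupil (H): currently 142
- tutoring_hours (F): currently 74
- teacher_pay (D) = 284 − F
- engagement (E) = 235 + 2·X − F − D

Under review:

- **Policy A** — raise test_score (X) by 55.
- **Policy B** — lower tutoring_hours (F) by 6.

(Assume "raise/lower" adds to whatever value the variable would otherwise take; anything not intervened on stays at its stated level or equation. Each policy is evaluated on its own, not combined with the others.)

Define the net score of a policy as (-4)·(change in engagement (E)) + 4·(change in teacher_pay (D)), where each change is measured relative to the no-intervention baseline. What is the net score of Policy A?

Baseline:
  X = 140
  F = 74
  D = 284 − 74 = 210
  E = 235 + 2·140 − 74 − 210 = 231
Policy A (X + 55):
  X = 140 + 55 = 195
  F = 74
  D = 284 − 74 = 210
  E = 235 + 2·195 − 74 − 210 = 341
ΔE = 341 − 231 = 110; ΔD = 210 − 210 = 0
Score = (-4)·110 + 4·0 = -440

-440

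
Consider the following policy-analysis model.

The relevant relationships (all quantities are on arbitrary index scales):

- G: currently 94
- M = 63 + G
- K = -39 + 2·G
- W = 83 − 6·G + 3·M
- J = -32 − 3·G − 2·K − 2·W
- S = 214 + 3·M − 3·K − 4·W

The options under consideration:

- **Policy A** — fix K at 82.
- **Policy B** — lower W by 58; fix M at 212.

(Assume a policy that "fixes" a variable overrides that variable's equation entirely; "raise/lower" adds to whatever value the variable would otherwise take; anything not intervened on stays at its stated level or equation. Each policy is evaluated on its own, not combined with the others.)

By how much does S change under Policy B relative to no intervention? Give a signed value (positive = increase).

Baseline:
  G = 94
  M = 63 + 94 = 157
  K = -39 + 2·94 = 149
  W = 83 − 6·94 + 3·157 = -10
  S = 214 + 3·157 − 3·149 − 4·(-10) = 278
Policy B (W − 58, M := 212):
  G = 94
  M = 212
  K = -39 + 2·94 = 149
  W = 83 − 6·94 + 3·212 (−58 from intervention) = 97
  S = 214 + 3·212 − 3·149 − 4·97 = 15
Change in S: 15 − 278 = -263

-263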